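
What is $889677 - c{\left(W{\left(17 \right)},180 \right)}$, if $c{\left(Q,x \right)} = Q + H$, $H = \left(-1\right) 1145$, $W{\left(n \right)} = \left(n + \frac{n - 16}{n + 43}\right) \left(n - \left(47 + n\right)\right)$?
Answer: $\frac{53497307}{60} \approx 8.9162 \cdot 10^{5}$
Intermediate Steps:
$W{\left(n \right)} = - 47 n - \frac{47 \left(-16 + n\right)}{43 + n}$ ($W{\left(n \right)} = \left(n + \frac{-16 + n}{43 + n}\right) \left(-47\right) = - 47 n - \frac{47 \left(-16 + n\right)}{43 + n}$)
$H = -1145$
$c{\left(Q,x \right)} = -1145 + Q$ ($c{\left(Q,x \right)} = Q - 1145 = -1145 + Q$)
$889677 - c{\left(W{\left(17 \right)},180 \right)} = 889677 - \left(-1145 + \frac{47 \left(16 - 17^{2} - 748\right)}{43 + 17}\right) = 889677 - \left(-1145 + \frac{47 \left(16 - 289 - 748\right)}{60}\right) = 889677 - \left(-1145 + 47 \cdot \frac{1}{60} \left(16 - 289 - 748\right)\right) = 889677 - \left(-1145 + 47 \cdot \frac{1}{60} \left(-1021\right)\right) = 889677 - \left(-1145 - \frac{47987}{60}\right) = 889677 - - \frac{116687}{60} = 889677 + \frac{116687}{60} = \frac{53497307}{60}$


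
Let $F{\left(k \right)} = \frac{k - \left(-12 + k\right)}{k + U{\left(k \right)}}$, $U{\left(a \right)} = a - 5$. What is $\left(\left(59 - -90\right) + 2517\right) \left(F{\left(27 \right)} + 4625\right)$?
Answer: $\frac{604214242}{49} \approx 1.2331 \cdot 10^{7}$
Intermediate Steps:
$U{\left(a \right)} = -5 + a$
$F{\left(k \right)} = \frac{12}{-5 + 2 k}$ ($F{\left(k \right)} = \frac{k - \left(-12 + k\right)}{k + \left(-5 + k\right)} = \frac{12}{-5 + 2 k}$)
$\left(\left(59 - -90\right) + 2517\right) \left(F{\left(27 \right)} + 4625\right) = \left(\left(59 - -90\right) + 2517\right) \left(\frac{12}{-5 + 2 \cdot 27} + 4625\right) = \left(\left(59 + 90\right) + 2517\right) \left(\frac{12}{-5 + 54} + 4625\right) = \left(149 + 2517\right) \left(\frac{12}{49} + 4625\right) = 2666 \left(12 \cdot \frac{1}{49} + 4625\right) = 2666 \left(\frac{12}{49} + 4625\right) = 2666 \cdot \frac{226637}{49} = \frac{604214242}{49}$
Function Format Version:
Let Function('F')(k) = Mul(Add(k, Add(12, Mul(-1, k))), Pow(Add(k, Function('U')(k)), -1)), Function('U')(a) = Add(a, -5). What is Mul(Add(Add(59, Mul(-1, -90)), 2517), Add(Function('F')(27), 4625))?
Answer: Rational(604214242, 49) ≈ 1.2331e+7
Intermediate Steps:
Function('U')(a) = Add(-5, a)
Function('F')(k) = Mul(12, Pow(Add(-5, Mul(2, k)), -1)) (Function('F')(k) = Mul(Add(k, Add(12, Mul(-1, k))), Pow(Add(k, Add(-5, k)), -1)) = Mul(12, Pow(Add(-5, Mul(2, k)), -1)))
Mul(Add(Add(59, Mul(-1, -90)), 2517), Add(Function('F')(27), 4625)) = Mul(Add(Add(59, Mul(-1, -90)), 2517), Add(Mul(12, Pow(Add(-5, Mul(2, 27)), -1)), 4625)) = Mul(Add(Add(59, 90), 2517), Add(Mul(12, Pow(Add(-5, 54), -1)), 4625)) = Mul(Add(149, 2517), Add(Mul(12, Pow(49, -1)), 4625)) = Mul(2666, Add(Mul(12, Rational(1, 49)), 4625)) = Mul(2666, Add(Rational(12, 49), 4625)) = Mul(2666, Rational(226637, 49)) = Rational(604214242, 49)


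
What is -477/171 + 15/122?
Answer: -6181/2318 ≈ -2.6665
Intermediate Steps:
-477/171 + 15/122 = -477*1/171 + 15*(1/122) = -53/19 + 15/122 = -6181/2318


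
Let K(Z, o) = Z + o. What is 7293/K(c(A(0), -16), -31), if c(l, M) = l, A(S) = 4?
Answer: -2431/9 ≈ -270.11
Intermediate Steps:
7293/K(c(A(0), -16), -31) = 7293/(4 - 31) = 7293/(-27) = 7293*(-1/27) = -2431/9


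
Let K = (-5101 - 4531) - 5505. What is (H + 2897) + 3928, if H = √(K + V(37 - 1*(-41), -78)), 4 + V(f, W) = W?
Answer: 6825 + 3*I*√1691 ≈ 6825.0 + 123.37*I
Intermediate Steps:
V(f, W) = -4 + W
K = -15137 (K = -9632 - 5505 = -15137)
H = 3*I*√1691 (H = √(-15137 + (-4 - 78)) = √(-15137 - 82) = √(-15219) = 3*I*√1691 ≈ 123.37*I)
(H + 2897) + 3928 = (3*I*√1691 + 2897) + 3928 = (2897 + 3*I*√1691) + 3928 = 6825 + 3*I*√1691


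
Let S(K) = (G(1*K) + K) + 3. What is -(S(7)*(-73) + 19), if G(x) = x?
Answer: 1222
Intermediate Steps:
S(K) = 3 + 2*K (S(K) = (1*K + K) + 3 = (K + K) + 3 = 2*K + 3 = 3 + 2*K)
-(S(7)*(-73) + 19) = -((3 + 2*7)*(-73) + 19) = -((3 + 14)*(-73) + 19) = -(17*(-73) + 19) = -(-1241 + 19) = -1*(-1222) = 1222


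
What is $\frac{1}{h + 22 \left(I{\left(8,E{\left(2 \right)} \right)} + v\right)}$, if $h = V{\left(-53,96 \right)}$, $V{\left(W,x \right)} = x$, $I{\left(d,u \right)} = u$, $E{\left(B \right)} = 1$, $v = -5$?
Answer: $\frac{1}{8} \approx 0.125$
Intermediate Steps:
$h = 96$
$\frac{1}{h + 22 \left(I{\left(8,E{\left(2 \right)} \right)} + v\right)} = \frac{1}{96 + 22 \left(1 - 5\right)} = \frac{1}{96 + 22 \left(-4\right)} = \frac{1}{96 - 88} = \frac{1}{8}$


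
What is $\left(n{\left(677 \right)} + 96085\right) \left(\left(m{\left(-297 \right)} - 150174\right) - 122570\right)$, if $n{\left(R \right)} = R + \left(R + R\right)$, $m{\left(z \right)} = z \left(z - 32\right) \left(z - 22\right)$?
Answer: $-3085080128156$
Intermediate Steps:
$m{\left(z \right)} = z \left(-32 + z\right) \left(-22 + z\right)$
$n{\left(R \right)} = 3 R$ ($n{\left(R \right)} = R + 2 R = 3 R$)
$\left(n{\left(677 \right)} + 96085\right) \left(\left(m{\left(-297 \right)} - 150174\right) - 122570\right) = \left(3 \cdot 677 + 96085\right) \left(\left(- 297 \left(704 + \left(-297\right)^{2} - -16038\right) - 150174\right) - 122570\right) = \left(2031 + 96085\right) \left(\left(- 297 \left(704 + 88209 + 16038\right) - 150174\right) - 122570\right) = 98116 \left(\left(\left(-297\right) 104951 - 150174\right) - 122570\right) = 98116 \left(\left(-31170447 - 150174\right) - 122570\right) = 98116 \left(-31320621 - 122570\right) = 98116 \left(-31443191\right) = -3085080128156$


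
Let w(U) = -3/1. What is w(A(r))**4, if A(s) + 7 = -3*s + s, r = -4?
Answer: 81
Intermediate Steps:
A(s) = -7 - 2*s (A(s) = -7 + (-3*s + s) = -7 - 2*s)
w(U) = -3 (w(U) = -3*1 = -3)
w(A(r))**4 = (-3)**4 = 81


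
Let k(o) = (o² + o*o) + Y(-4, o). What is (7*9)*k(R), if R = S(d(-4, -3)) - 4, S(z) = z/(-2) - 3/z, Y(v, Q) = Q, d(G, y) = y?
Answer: 189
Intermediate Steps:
S(z) = -3/z - z/2 (S(z) = z*(-½) - 3/z = -z/2 - 3/z = -3/z - z/2)
R = -3/2 (R = (-3/(-3) - ½*(-3)) - 4 = (-3*(-⅓) + 3/2) - 4 = (1 + 3/2) - 4 = 5/2 - 4 = -3/2 ≈ -1.5000)
k(o) = o + 2*o² (k(o) = (o² + o*o) + o = (o² + o²) + o = 2*o² + o = o + 2*o²)
(7*9)*k(R) = (7*9)*(-3*(1 + 2*(-3/2))/2) = 63*(-3*(1 - 3)/2) = 63*(-3/2*(-2)) = 63*3 = 189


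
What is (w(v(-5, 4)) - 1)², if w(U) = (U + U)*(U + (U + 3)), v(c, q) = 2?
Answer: 729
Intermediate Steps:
w(U) = 2*U*(3 + 2*U) (w(U) = (2*U)*(U + (3 + U)) = (2*U)*(3 + 2*U) = 2*U*(3 + 2*U))
(w(v(-5, 4)) - 1)² = (2*2*(3 + 2*2) - 1)² = (2*2*(3 + 4) - 1)² = (2*2*7 - 1)² = (28 - 1)² = 27² = 729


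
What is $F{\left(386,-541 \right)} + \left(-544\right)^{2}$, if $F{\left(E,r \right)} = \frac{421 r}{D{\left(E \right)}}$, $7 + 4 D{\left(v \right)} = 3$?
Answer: $523697$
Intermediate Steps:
$D{\left(v \right)} = -1$ ($D{\left(v \right)} = - \frac{7}{4} + \frac{1}{4} \cdot 3 = - \frac{7}{4} + \frac{3}{4} = -1$)
$F{\left(E,r \right)} = - 421 r$ ($F{\left(E,r \right)} = \frac{421 r}{-1} = 421 r \left(-1\right) = - 421 r$)
$F{\left(386,-541 \right)} + \left(-544\right)^{2} = \left(-421\right) \left(-541\right) + \left(-544\right)^{2} = 227761 + 295936 = 523697$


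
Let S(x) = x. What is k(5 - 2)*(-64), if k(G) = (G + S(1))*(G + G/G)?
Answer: -1024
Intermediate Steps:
k(G) = (1 + G)**2 (k(G) = (G + 1)*(G + G/G) = (1 + G)*(G + 1) = (1 + G)*(1 + G) = (1 + G)**2)
k(5 - 2)*(-64) = (1 + (5 - 2)**2 + 2*(5 - 2))*(-64) = (1 + 3**2 + 2*3)*(-64) = (1 + 9 + 6)*(-64) = 16*(-64) = -1024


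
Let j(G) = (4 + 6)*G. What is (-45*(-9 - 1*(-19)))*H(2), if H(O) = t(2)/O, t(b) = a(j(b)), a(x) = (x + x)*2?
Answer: -18000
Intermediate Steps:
j(G) = 10*G
a(x) = 4*x (a(x) = (2*x)*2 = 4*x)
t(b) = 40*b (t(b) = 4*(10*b) = 40*b)
H(O) = 80/O (H(O) = (40*2)/O = 80/O)
(-45*(-9 - 1*(-19)))*H(2) = (-45*(-9 - 1*(-19)))*(80/2) = (-45*(-9 + 19))*(80*(1/2)) = -45*10*40 = -450*40 = -18000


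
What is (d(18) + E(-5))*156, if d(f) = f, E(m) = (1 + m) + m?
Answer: 1404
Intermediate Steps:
E(m) = 1 + 2*m
(d(18) + E(-5))*156 = (18 + (1 + 2*(-5)))*156 = (18 + (1 - 10))*156 = (18 - 9)*156 = 9*156 = 1404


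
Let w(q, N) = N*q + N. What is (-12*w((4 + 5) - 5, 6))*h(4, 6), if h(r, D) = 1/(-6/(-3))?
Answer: -180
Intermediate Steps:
h(r, D) = ½ (h(r, D) = 1/(-6*(-⅓)) = 1/2 = ½)
w(q, N) = N + N*q
(-12*w((4 + 5) - 5, 6))*h(4, 6) = -72*(1 + ((4 + 5) - 5))*(½) = -72*(1 + (9 - 5))*(½) = -72*(1 + 4)*(½) = -72*5*(½) = -12*30*(½) = -360*½ = -180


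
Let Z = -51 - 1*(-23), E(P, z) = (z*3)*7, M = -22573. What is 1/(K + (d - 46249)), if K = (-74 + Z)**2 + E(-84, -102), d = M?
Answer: -1/60560 ≈ -1.6513e-5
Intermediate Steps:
E(P, z) = 21*z (E(P, z) = (3*z)*7 = 21*z)
Z = -28 (Z = -51 + 23 = -28)
d = -22573
K = 8262 (K = (-74 - 28)**2 + 21*(-102) = (-102)**2 - 2142 = 10404 - 2142 = 8262)
1/(K + (d - 46249)) = 1/(8262 + (-22573 - 46249)) = 1/(8262 - 68822) = 1/(-60560) = -1/60560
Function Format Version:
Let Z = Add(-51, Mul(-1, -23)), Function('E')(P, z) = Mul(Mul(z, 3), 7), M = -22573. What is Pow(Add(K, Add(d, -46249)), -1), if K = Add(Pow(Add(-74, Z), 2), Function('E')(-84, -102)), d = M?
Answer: Rational(-1, 60560) ≈ -1.6513e-5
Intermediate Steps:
Function('E')(P, z) = Mul(21, z) (Function('E')(P, z) = Mul(Mul(3, z), 7) = Mul(21, z))
Z = -28 (Z = Add(-51, 23) = -28)
d = -22573
K = 8262 (K = Add(Pow(Add(-74, -28), 2), Mul(21, -102)) = Add(Pow(-102, 2), -2142) = Add(10404, -2142) = 8262)
Pow(Add(K, Add(d, -46249)), -1) = Pow(Add(8262, Add(-22573, -46249)), -1) = Pow(Add(8262, -68822), -1) = Pow(-60560, -1) = Rational(-1, 60560)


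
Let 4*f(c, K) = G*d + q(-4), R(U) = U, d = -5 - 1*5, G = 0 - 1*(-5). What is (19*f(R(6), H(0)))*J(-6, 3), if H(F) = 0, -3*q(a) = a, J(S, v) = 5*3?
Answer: -6935/2 ≈ -3467.5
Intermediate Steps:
J(S, v) = 15
q(a) = -a/3
G = 5 (G = 0 + 5 = 5)
d = -10 (d = -5 - 5 = -10)
f(c, K) = -73/6 (f(c, K) = (5*(-10) - ⅓*(-4))/4 = (-50 + 4/3)/4 = (¼)*(-146/3) = -73/6)
(19*f(R(6), H(0)))*J(-6, 3) = (19*(-73/6))*15 = -1387/6*15 = -6935/2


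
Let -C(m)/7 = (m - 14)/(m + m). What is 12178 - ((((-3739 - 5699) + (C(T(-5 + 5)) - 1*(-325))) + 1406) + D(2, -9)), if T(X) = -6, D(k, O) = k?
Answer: 59684/3 ≈ 19895.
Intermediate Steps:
C(m) = -7*(-14 + m)/(2*m) (C(m) = -7*(m - 14)/(m + m) = -7*(-14 + m)/(2*m))
12178 - ((((-3739 - 5699) + (C(T(-5 + 5)) - 1*(-325))) + 1406) + D(2, -9)) = 12178 - ((((-3739 - 5699) + ((-7/2 + 49/(-6)) - 1*(-325))) + 1406) + 2) = 12178 - (((-9438 + ((-7/2 + 49*(-⅙)) + 325)) + 1406) + 2) = 12178 - (((-9438 + ((-7/2 - 49/6) + 325)) + 1406) + 2) = 12178 - (((-9438 + (-35/3 + 325)) + 1406) + 2) = 12178 - (((-9438 + 940/3) + 1406) + 2) = 12178 - ((-27374/3 + 1406) + 2) = 12178 - (-23156/3 + 2) = 12178 - 1*(-23150/3) = 12178 + 23150/3 = 59684/3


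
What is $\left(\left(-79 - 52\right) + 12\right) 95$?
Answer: $-11305$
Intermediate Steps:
$\left(\left(-79 - 52\right) + 12\right) 95 = \left(-131 + 12\right) 95 = \left(-119\right) 95 = -11305$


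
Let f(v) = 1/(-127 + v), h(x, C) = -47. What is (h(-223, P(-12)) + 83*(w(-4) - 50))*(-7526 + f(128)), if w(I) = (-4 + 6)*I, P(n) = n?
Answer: 36579025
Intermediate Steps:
w(I) = 2*I
(h(-223, P(-12)) + 83*(w(-4) - 50))*(-7526 + f(128)) = (-47 + 83*(2*(-4) - 50))*(-7526 + 1/(-127 + 128)) = (-47 + 83*(-8 - 50))*(-7526 + 1/1) = (-47 + 83*(-58))*(-7526 + 1) = (-47 - 4814)*(-7525) = -4861*(-7525) = 36579025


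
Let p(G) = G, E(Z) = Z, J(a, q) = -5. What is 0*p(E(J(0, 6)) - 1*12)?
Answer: 0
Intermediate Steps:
0*p(E(J(0, 6)) - 1*12) = 0*(-5 - 1*12) = 0*(-5 - 12) = 0*(-17) = 0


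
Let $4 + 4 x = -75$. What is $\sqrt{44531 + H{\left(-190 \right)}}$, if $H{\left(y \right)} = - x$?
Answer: $\frac{\sqrt{178203}}{2} \approx 211.07$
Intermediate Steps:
$x = - \frac{79}{4}$ ($x = -1 + \frac{1}{4} \left(-75\right) = -1 - \frac{75}{4} = - \frac{79}{4} \approx -19.75$)
$H{\left(y \right)} = \frac{79}{4}$ ($H{\left(y \right)} = \left(-1\right) \left(- \frac{79}{4}\right) = \frac{79}{4}$)
$\sqrt{44531 + H{\left(-190 \right)}} = \sqrt{44531 + \frac{79}{4}} = \sqrt{\frac{178203}{4}} = \frac{\sqrt{178203}}{2}$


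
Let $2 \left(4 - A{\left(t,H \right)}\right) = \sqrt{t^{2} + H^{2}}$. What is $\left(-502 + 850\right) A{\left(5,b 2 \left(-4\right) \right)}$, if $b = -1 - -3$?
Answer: $1392 - 174 \sqrt{281} \approx -1524.8$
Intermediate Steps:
$b = 2$ ($b = -1 + 3 = 2$)
$A{\left(t,H \right)} = 4 - \frac{\sqrt{H^{2} + t^{2}}}{2}$ ($A{\left(t,H \right)} = 4 - \frac{\sqrt{t^{2} + H^{2}}}{2} = 4 - \frac{\sqrt{H^{2} + t^{2}}}{2}$)
$\left(-502 + 850\right) A{\left(5,b 2 \left(-4\right) \right)} = \left(-502 + 850\right) \left(4 - \frac{\sqrt{\left(2 \cdot 2 \left(-4\right)\right)^{2} + 5^{2}}}{2}\right) = 348 \left(4 - \frac{\sqrt{\left(4 \left(-4\right)\right)^{2} + 25}}{2}\right) = 348 \left(4 - \frac{\sqrt{\left(-16\right)^{2} + 25}}{2}\right) = 348 \left(4 - \frac{\sqrt{256 + 25}}{2}\right) = 348 \left(4 - \frac{\sqrt{281}}{2}\right) = 1392 - 174 \sqrt{281}$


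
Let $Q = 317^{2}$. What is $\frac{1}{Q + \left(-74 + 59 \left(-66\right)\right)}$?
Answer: $\frac{1}{96521} \approx 1.036 \cdot 10^{-5}$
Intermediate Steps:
$Q = 100489$
$\frac{1}{Q + \left(-74 + 59 \left(-66\right)\right)} = \frac{1}{100489 + \left(-74 + 59 \left(-66\right)\right)} = \frac{1}{100489 - 3968} = \frac{1}{96521}$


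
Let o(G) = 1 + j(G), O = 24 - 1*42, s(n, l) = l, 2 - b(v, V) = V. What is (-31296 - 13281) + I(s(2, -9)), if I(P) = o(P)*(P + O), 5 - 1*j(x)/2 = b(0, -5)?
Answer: -44496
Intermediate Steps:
b(v, V) = 2 - V
j(x) = -4 (j(x) = 10 - 2*(2 - 1*(-5)) = 10 - 2*(2 + 5) = 10 - 2*7 = 10 - 14 = -4)
O = -18 (O = 24 - 42 = -18)
o(G) = -3 (o(G) = 1 - 4 = -3)
I(P) = 54 - 3*P (I(P) = -3*(P - 18) = -3*(-18 + P) = 54 - 3*P)
(-31296 - 13281) + I(s(2, -9)) = (-31296 - 13281) + (54 - 3*(-9)) = -44577 + (54 + 27) = -44577 + 81 = -44496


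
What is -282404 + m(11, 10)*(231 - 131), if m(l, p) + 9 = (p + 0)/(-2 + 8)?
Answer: -849412/3 ≈ -2.8314e+5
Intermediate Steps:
m(l, p) = -9 + p/6 (m(l, p) = -9 + (p + 0)/(-2 + 8) = -9 + p/6)
-282404 + m(11, 10)*(231 - 131) = -282404 + (-9 + (⅙)*10)*(231 - 131) = -282404 + (-9 + 5/3)*100 = -282404 - 22/3*100 = -282404 - 2200/3 = -849412/3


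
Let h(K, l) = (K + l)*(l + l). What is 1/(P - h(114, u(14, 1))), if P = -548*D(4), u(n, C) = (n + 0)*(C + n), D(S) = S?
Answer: -1/138272 ≈ -7.2321e-6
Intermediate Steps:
u(n, C) = n*(C + n)
h(K, l) = 2*l*(K + l) (h(K, l) = (K + l)*(2*l) = 2*l*(K + l))
P = -2192 (P = -548*4 = -2192)
1/(P - h(114, u(14, 1))) = 1/(-2192 - 2*14*(1 + 14)*(114 + 14*(1 + 14))) = 1/(-2192 - 2*14*15*(114 + 14*15)) = 1/(-2192 - 2*210*(114 + 210)) = 1/(-2192 - 2*210*324) = 1/(-2192 - 1*136080) = 1/(-2192 - 136080) = 1/(-138272) = -1/138272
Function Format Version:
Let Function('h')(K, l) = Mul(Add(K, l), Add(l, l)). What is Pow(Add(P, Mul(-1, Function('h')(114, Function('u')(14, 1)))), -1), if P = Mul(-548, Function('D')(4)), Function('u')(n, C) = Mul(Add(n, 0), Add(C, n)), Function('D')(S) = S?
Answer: Rational(-1, 138272) ≈ -7.2321e-6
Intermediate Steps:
Function('u')(n, C) = Mul(n, Add(C, n))
Function('h')(K, l) = Mul(2, l, Add(K, l)) (Function('h')(K, l) = Mul(Add(K, l), Mul(2, l)) = Mul(2, l, Add(K, l)))
P = -2192 (P = Mul(-548, 4) = -2192)
Pow(Add(P, Mul(-1, Function('h')(114, Function('u')(14, 1)))), -1) = Pow(Add(-2192, Mul(-1, Mul(2, Mul(14, Add(1, 14)), Add(114, Mul(14, Add(1, 14)))))), -1) = Pow(Add(-2192, Mul(-1, Mul(2, Mul(14, 15), Add(114, Mul(14, 15))))), -1) = Pow(Add(-2192, Mul(-1, Mul(2, 210, Add(114, 210)))), -1) = Pow(Add(-2192, Mul(-1, Mul(2, 210, 324))), -1) = Pow(Add(-2192, Mul(-1, 136080)), -1) = Pow(Add(-2192, -136080), -1) = Pow(-138272, -1) = Rational(-1, 138272)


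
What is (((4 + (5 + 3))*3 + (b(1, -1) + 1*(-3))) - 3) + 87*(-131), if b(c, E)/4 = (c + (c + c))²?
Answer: -11331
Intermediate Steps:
b(c, E) = 36*c² (b(c, E) = 4*(c + (c + c))² = 4*(c + 2*c)² = 4*(3*c)² = 4*(9*c²) = 36*c²)
(((4 + (5 + 3))*3 + (b(1, -1) + 1*(-3))) - 3) + 87*(-131) = (((4 + (5 + 3))*3 + (36*1² + 1*(-3))) - 3) + 87*(-131) = (((4 + 8)*3 + (36*1 - 3)) - 3) - 11397 = ((12*3 + (36 - 3)) - 3) - 11397 = ((36 + 33) - 3) - 11397 = (69 - 3) - 11397 = 66 - 11397 = -11331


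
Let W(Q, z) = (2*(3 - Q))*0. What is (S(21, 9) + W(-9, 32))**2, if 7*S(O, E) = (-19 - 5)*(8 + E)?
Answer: 166464/49 ≈ 3397.2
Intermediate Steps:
S(O, E) = -192/7 - 24*E/7 (S(O, E) = ((-19 - 5)*(8 + E))/7 = (-24*(8 + E))/7 = (-192 - 24*E)/7 = -192/7 - 24*E/7)
W(Q, z) = 0 (W(Q, z) = (6 - 2*Q)*0 = 0)
(S(21, 9) + W(-9, 32))**2 = ((-192/7 - 24/7*9) + 0)**2 = ((-192/7 - 216/7) + 0)**2 = (-408/7 + 0)**2 = (-408/7)**2 = 166464/49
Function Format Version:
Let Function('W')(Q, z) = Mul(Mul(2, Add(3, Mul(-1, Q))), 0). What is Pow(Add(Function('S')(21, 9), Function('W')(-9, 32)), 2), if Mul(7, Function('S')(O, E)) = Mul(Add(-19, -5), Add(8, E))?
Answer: Rational(166464, 49) ≈ 3397.2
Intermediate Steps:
Function('S')(O, E) = Add(Rational(-192, 7), Mul(Rational(-24, 7), E)) (Function('S')(O, E) = Mul(Rational(1, 7), Mul(Add(-19, -5), Add(8, E))) = Mul(Rational(1, 7), Mul(-24, Add(8, E))) = Mul(Rational(1, 7), Add(-192, Mul(-24, E))) = Add(Rational(-192, 7), Mul(Rational(-24, 7), E)))
Function('W')(Q, z) = 0 (Function('W')(Q, z) = Mul(Add(6, Mul(-2, Q)), 0) = 0)
Pow(Add(Function('S')(21, 9), Function('W')(-9, 32)), 2) = Pow(Add(Add(Rational(-192, 7), Mul(Rational(-24, 7), 9)), 0), 2) = Pow(Add(Add(Rational(-192, 7), Rational(-216, 7)), 0), 2) = Pow(Add(Rational(-408, 7), 0), 2) = Pow(Rational(-408, 7), 2) = Rational(166464, 49)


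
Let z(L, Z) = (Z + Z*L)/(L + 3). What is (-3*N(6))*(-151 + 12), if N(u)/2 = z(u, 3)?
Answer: 1946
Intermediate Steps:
z(L, Z) = (Z + L*Z)/(3 + L)
N(u) = 6*(1 + u)/(3 + u) (N(u) = 2*(3*(1 + u)/(3 + u)) = 6*(1 + u)/(3 + u))
(-3*N(6))*(-151 + 12) = (-18*(1 + 6)/(3 + 6))*(-151 + 12) = -18*7/9*(-139) = -3*14/3*(-139) = -14*(-139) = 1946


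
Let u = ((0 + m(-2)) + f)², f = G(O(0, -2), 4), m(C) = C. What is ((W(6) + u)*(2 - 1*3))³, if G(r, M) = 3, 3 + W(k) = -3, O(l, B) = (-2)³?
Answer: 125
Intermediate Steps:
O(l, B) = -8
W(k) = -6 (W(k) = -3 - 3 = -6)
f = 3
u = 1 (u = ((0 - 2) + 3)² = (-2 + 3)² = 1² = 1)
((W(6) + u)*(2 - 1*3))³ = ((-6 + 1)*(2 - 1*3))³ = (-5*(2 - 3))³ = (-5*(-1))³ = 5³ = 125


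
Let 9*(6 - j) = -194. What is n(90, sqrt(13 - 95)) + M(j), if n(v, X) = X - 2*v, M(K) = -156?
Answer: -336 + I*sqrt(82) ≈ -336.0 + 9.0554*I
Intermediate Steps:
j = 248/9 (j = 6 - 1/9*(-194) = 6 + 194/9 = 248/9 ≈ 27.556)
n(90, sqrt(13 - 95)) + M(j) = (sqrt(13 - 95) - 2*90) - 156 = (sqrt(-82) - 180) - 156 = (I*sqrt(82) - 180) - 156 = (-180 + I*sqrt(82)) - 156 = -336 + I*sqrt(82)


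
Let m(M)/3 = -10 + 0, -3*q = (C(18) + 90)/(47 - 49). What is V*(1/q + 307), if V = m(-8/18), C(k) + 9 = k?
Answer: -101330/11 ≈ -9211.8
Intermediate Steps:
C(k) = -9 + k
q = 33/2 (q = -((-9 + 18) + 90)/(3*(47 - 49)) = -(9 + 90)/(3*(-2)) = -33*(-1)/2 = -⅓*(-99/2) = 33/2 ≈ 16.500)
m(M) = -30 (m(M) = 3*(-10 + 0) = 3*(-10) = -30)
V = -30
V*(1/q + 307) = -30*(1/(33/2) + 307) = -30*(2/33 + 307) = -30*10133/33 = -101330/11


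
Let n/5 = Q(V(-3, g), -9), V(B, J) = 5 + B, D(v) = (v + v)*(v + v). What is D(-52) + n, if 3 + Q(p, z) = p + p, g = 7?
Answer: 10821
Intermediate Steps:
D(v) = 4*v² (D(v) = (2*v)*(2*v) = 4*v²)
Q(p, z) = -3 + 2*p (Q(p, z) = -3 + (p + p) = -3 + 2*p)
n = 5 (n = 5*(-3 + 2*(5 - 3)) = 5*(-3 + 2*2) = 5*(-3 + 4) = 5*1 = 5)
D(-52) + n = 4*(-52)² + 5 = 4*2704 + 5 = 10816 + 5 = 10821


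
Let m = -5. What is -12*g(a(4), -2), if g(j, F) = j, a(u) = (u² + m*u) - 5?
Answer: 108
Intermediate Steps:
a(u) = -5 + u² - 5*u (a(u) = (u² - 5*u) - 5 = -5 + u² - 5*u)
-12*g(a(4), -2) = -12*(-5 + 4² - 5*4) = -12*(-5 + 16 - 20) = -12*(-9) = 108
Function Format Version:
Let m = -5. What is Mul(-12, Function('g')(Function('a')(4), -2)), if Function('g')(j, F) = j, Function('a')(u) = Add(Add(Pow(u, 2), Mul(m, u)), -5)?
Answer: 108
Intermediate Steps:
Function('a')(u) = Add(-5, Pow(u, 2), Mul(-5, u)) (Function('a')(u) = Add(Add(Pow(u, 2), Mul(-5, u)), -5) = Add(-5, Pow(u, 2), Mul(-5, u)))
Mul(-12, Function('g')(Function('a')(4), -2)) = Mul(-12, Add(-5, Pow(4, 2), Mul(-5, 4))) = Mul(-12, Add(-5, 16, -20)) = Mul(-12, -9) = 108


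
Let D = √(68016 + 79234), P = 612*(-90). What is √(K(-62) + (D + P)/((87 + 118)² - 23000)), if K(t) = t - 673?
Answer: √(-10683264255 + 3805*√5890)/3805 ≈ 27.164*I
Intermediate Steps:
K(t) = -673 + t
P = -55080
D = 5*√5890 (D = √147250 = 5*√5890 ≈ 383.73)
√(K(-62) + (D + P)/((87 + 118)² - 23000)) = √((-673 - 62) + (5*√5890 - 55080)/((87 + 118)² - 23000)) = √(-735 + (-55080 + 5*√5890)/(205² - 23000)) = √(-735 + (-55080 + 5*√5890)/(42025 - 23000)) = √(-735 + (-55080 + 5*√5890)/19025) = √(-735 + (-55080 + 5*√5890)*(1/19025)) = √(-735 + (-11016/3805 + √5890/3805)) = √(-2807691/3805 + √5890/3805)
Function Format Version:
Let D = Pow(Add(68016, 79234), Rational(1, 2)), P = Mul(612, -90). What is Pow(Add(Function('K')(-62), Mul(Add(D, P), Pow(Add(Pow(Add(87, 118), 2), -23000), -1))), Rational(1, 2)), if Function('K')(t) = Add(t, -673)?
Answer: Mul(Rational(1, 3805), Pow(Add(-10683264255, Mul(3805, Pow(5890, Rational(1, 2)))), Rational(1, 2))) ≈ Mul(27.164, I)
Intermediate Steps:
Function('K')(t) = Add(-673, t)
P = -55080
D = Mul(5, Pow(5890, Rational(1, 2))) (D = Pow(147250, Rational(1, 2)) = Mul(5, Pow(5890, Rational(1, 2))) ≈ 383.73)
Pow(Add(Function('K')(-62), Mul(Add(D, P), Pow(Add(Pow(Add(87, 118), 2), -23000), -1))), Rational(1, 2)) = Pow(Add(Add(-673, -62), Mul(Add(Mul(5, Pow(5890, Rational(1, 2))), -55080), Pow(Add(Pow(Add(87, 118), 2), -23000), -1))), Rational(1, 2)) = Pow(Add(-735, Mul(Add(-55080, Mul(5, Pow(5890, Rational(1, 2)))), Pow(Add(Pow(205, 2), -23000), -1))), Rational(1, 2)) = Pow(Add(-735, Mul(Add(-55080, Mul(5, Pow(5890, Rational(1, 2)))), Pow(Add(42025, -23000), -1))), Rational(1, 2)) = Pow(Add(-735, Mul(Add(-55080, Mul(5, Pow(5890, Rational(1, 2)))), Pow(19025, -1))), Rational(1, 2)) = Pow(Add(-735, Mul(Add(-55080, Mul(5, Pow(5890, Rational(1, 2)))), Rational(1, 19025))), Rational(1, 2)) = Pow(Add(-735, Add(Rational(-11016, 3805), Mul(Rational(1, 3805), Pow(5890, Rational(1, 2))))), Rational(1, 2)) = Pow(Add(Rational(-2807691, 3805), Mul(Rational(1, 3805), Pow(5890, Rational(1, 2)))), Rational(1, 2))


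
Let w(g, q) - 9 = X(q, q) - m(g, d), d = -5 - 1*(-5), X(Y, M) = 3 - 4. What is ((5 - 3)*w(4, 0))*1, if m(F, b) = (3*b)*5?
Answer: 16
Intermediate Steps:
X(Y, M) = -1
d = 0 (d = -5 + 5 = 0)
m(F, b) = 15*b
w(g, q) = 8 (w(g, q) = 9 + (-1 - 15*0) = 9 + (-1 - 1*0) = 9 + (-1 + 0) = 9 - 1 = 8)
((5 - 3)*w(4, 0))*1 = ((5 - 3)*8)*1 = (2*8)*1 = 16*1 = 16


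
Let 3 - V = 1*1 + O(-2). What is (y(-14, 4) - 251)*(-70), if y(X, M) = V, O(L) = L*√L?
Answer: 17430 - 140*I*√2 ≈ 17430.0 - 197.99*I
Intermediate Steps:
O(L) = L^(3/2)
V = 2 + 2*I*√2 (V = 3 - (1*1 + (-2)^(3/2)) = 3 - (1 - 2*I*√2) = 3 + (-1 + 2*I*√2) = 2 + 2*I*√2 ≈ 2.0 + 2.8284*I)
y(X, M) = 2 + 2*I*√2
(y(-14, 4) - 251)*(-70) = ((2 + 2*I*√2) - 251)*(-70) = (-249 + 2*I*√2)*(-70) = 17430 - 140*I*√2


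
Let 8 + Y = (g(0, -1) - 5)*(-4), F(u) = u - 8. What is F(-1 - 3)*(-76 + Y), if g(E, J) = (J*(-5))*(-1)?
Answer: 528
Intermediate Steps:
g(E, J) = 5*J (g(E, J) = -5*J*(-1) = 5*J)
F(u) = -8 + u
Y = 32 (Y = -8 + (5*(-1) - 5)*(-4) = -8 + (-5 - 5)*(-4) = -8 - 10*(-4) = -8 + 40 = 32)
F(-1 - 3)*(-76 + Y) = (-8 + (-1 - 3))*(-76 + 32) = (-8 - 4)*(-44) = -12*(-44) = 528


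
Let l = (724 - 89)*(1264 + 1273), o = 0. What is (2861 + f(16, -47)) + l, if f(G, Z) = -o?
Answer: 1613856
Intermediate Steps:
l = 1610995 (l = 635*2537 = 1610995)
f(G, Z) = 0 (f(G, Z) = -1*0 = 0)
(2861 + f(16, -47)) + l = (2861 + 0) + 1610995 = 2861 + 1610995 = 1613856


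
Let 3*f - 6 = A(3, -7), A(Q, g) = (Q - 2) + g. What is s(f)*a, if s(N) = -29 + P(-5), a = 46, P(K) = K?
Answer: -1564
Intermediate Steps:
A(Q, g) = -2 + Q + g (A(Q, g) = (-2 + Q) + g = -2 + Q + g)
f = 0 (f = 2 + (-2 + 3 - 7)/3 = 2 + (⅓)*(-6) = 2 - 2 = 0)
s(N) = -34 (s(N) = -29 - 5 = -34)
s(f)*a = -34*46 = -1564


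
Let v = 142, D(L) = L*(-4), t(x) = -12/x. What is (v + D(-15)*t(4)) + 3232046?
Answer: 3232008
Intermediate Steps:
D(L) = -4*L
(v + D(-15)*t(4)) + 3232046 = (142 + (-4*(-15))*(-12/4)) + 3232046 = (142 + 60*(-12*¼)) + 3232046 = (142 + 60*(-3)) + 3232046 = (142 - 180) + 3232046 = -38 + 3232046 = 3232008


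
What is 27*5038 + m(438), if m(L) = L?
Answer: 136464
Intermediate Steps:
27*5038 + m(438) = 27*5038 + 438 = 136026 + 438 = 136464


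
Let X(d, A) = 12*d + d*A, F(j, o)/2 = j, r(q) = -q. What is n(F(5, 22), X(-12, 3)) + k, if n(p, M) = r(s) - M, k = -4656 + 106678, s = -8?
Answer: 102210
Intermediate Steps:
k = 102022
F(j, o) = 2*j
X(d, A) = 12*d + A*d
n(p, M) = 8 - M (n(p, M) = -1*(-8) - M = 8 - M)
n(F(5, 22), X(-12, 3)) + k = (8 - (-12)*(12 + 3)) + 102022 = (8 - (-12)*15) + 102022 = (8 - 1*(-180)) + 102022 = (8 + 180) + 102022 = 188 + 102022 = 102210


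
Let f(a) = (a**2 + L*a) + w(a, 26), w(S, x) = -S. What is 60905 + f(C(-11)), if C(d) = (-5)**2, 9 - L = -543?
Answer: 75305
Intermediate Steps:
L = 552 (L = 9 - 1*(-543) = 9 + 543 = 552)
C(d) = 25
f(a) = a**2 + 551*a (f(a) = (a**2 + 552*a) - a = a**2 + 551*a)
60905 + f(C(-11)) = 60905 + 25*(551 + 25) = 60905 + 25*576 = 60905 + 14400 = 75305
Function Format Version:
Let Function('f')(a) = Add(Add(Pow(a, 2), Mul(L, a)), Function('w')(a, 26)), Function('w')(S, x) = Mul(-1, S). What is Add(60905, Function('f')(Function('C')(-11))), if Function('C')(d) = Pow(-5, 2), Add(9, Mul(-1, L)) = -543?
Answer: 75305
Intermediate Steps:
L = 552 (L = Add(9, Mul(-1, -543)) = Add(9, 543) = 552)
Function('C')(d) = 25
Function('f')(a) = Add(Pow(a, 2), Mul(551, a)) (Function('f')(a) = Add(Add(Pow(a, 2), Mul(552, a)), Mul(-1, a)) = Add(Pow(a, 2), Mul(551, a)))
Add(60905, Function('f')(Function('C')(-11))) = Add(60905, Mul(25, Add(551, 25))) = Add(60905, Mul(25, 576)) = Add(60905, 14400) = 75305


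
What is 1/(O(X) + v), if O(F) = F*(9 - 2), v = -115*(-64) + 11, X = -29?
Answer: 1/7168 ≈ 0.00013951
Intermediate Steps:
v = 7371 (v = 7360 + 11 = 7371)
O(F) = 7*F (O(F) = F*7 = 7*F)
1/(O(X) + v) = 1/(7*(-29) + 7371) = 1/(-203 + 7371) = 1/7168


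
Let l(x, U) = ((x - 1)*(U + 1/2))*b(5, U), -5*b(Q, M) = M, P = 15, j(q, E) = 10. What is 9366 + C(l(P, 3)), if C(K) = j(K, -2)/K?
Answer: 1376752/147 ≈ 9365.7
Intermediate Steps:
b(Q, M) = -M/5
l(x, U) = -U*(1/2 + U)*(-1 + x)/5 (l(x, U) = ((x - 1)*(U + 1/2))*(-U/5) = ((-1 + x)*(U + 1/2))*(-U/5) = ((-1 + x)*(1/2 + U))*(-U/5) = ((1/2 + U)*(-1 + x))*(-U/5) = -U*(1/2 + U)*(-1 + x)/5)
C(K) = 10/K
9366 + C(l(P, 3)) = 9366 + 10/(((1/10)*3*(1 - 1*15 + 2*3 - 2*3*15))) = 9366 + 10/(((1/10)*3*(1 - 15 + 6 - 90))) = 9366 + 10/(((1/10)*3*(-98))) = 9366 + 10/(-147/5) = 9366 + 10*(-5/147) = 9366 - 50/147 = 1376752/147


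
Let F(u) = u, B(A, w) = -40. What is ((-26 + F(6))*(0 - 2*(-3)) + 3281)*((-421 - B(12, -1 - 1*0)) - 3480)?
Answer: -12204621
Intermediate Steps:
((-26 + F(6))*(0 - 2*(-3)) + 3281)*((-421 - B(12, -1 - 1*0)) - 3480) = ((-26 + 6)*(0 - 2*(-3)) + 3281)*((-421 - 1*(-40)) - 3480) = (-20*(0 + 6) + 3281)*((-421 + 40) - 3480) = (-20*6 + 3281)*(-381 - 3480) = (-120 + 3281)*(-3861) = 3161*(-3861) = -12204621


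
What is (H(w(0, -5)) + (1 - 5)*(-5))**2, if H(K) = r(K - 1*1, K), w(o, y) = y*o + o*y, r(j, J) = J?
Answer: 400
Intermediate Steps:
w(o, y) = 2*o*y (w(o, y) = o*y + o*y = 2*o*y)
H(K) = K
(H(w(0, -5)) + (1 - 5)*(-5))**2 = (2*0*(-5) + (1 - 5)*(-5))**2 = (0 - 4*(-5))**2 = (0 + 20)**2 = 20**2 = 400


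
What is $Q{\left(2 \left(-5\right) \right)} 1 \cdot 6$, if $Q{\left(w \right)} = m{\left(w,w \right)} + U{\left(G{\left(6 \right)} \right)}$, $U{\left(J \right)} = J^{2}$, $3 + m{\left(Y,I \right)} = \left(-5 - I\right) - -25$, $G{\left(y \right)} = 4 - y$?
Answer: $186$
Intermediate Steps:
$m{\left(Y,I \right)} = 17 - I$ ($m{\left(Y,I \right)} = -3 - \left(-20 + I\right) = 17 - I$)
$Q{\left(w \right)} = 21 - w$ ($Q{\left(w \right)} = \left(17 - w\right) + \left(4 - 6\right)^{2} = \left(17 - w\right) + \left(-2\right)^{2} = \left(17 - w\right) + 4 = 21 - w$)
$Q{\left(2 \left(-5\right) \right)} 1 \cdot 6 = \left(21 - 2 \left(-5\right)\right) 1 \cdot 6 = \left(21 - -10\right) 6 = \left(21 + 10\right) 6 = 31 \cdot 6 = 186$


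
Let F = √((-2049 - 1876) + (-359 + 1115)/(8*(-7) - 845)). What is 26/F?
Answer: -26*I*√3187000081/3537181 ≈ -0.41496*I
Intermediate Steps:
F = I*√3187000081/901 (F = √(-3925 + 756/(-56 - 845)) = √(-3925 + 756/(-901)) = √(-3925 + 756*(-1/901)) = √(-3925 - 756/901) = √(-3537181/901) = I*√3187000081/901 ≈ 62.656*I)
26/F = 26/((I*√3187000081/901)) = 26*(-I*√3187000081/3537181) = -26*I*√3187000081/3537181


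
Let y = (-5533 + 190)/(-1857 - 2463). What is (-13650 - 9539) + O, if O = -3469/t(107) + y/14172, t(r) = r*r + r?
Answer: -50636660304313/2183621760 ≈ -23189.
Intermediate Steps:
y = 1781/1440 (y = -5343/(-4320) = -5343*(-1/4320) = 1781/1440 ≈ 1.2368)
t(r) = r + r**2 (t(r) = r**2 + r = r + r**2)
O = -655311673/2183621760 (O = -3469*1/(107*(1 + 107)) + (1781/1440)/14172 = -3469/(107*108) + (1781/1440)*(1/14172) = -3469/11556 + 1781/20407680 = -655311673/2183621760 ≈ -0.30010)
(-13650 - 9539) + O = (-13650 - 9539) - 655311673/2183621760 = -23189 - 655311673/2183621760 = -50636660304313/2183621760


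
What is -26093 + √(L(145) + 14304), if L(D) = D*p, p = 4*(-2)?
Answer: -26093 + 2*√3286 ≈ -25978.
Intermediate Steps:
p = -8
L(D) = -8*D (L(D) = D*(-8) = -8*D)
-26093 + √(L(145) + 14304) = -26093 + √(-8*145 + 14304) = -26093 + √(-1160 + 14304) = -26093 + √13144 = -26093 + 2*√3286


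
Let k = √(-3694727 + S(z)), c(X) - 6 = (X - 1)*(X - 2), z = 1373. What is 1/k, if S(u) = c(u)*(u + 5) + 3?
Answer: √161771755/647087020 ≈ 1.9656e-5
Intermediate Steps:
c(X) = 6 + (-1 + X)*(-2 + X) (c(X) = 6 + (X - 1)*(X - 2) = 6 + (-1 + X)*(-2 + X))
S(u) = 3 + (5 + u)*(8 + u² - 3*u) (S(u) = (8 + u² - 3*u)*(u + 5) + 3 = (8 + u² - 3*u)*(5 + u) + 3 = (5 + u)*(8 + u² - 3*u) + 3 = 3 + (5 + u)*(8 + u² - 3*u))
k = 4*√161771755 (k = √(-3694727 + (43 + 1373³ - 7*1373 + 2*1373²)) = √(-3694727 + (43 + 2588282117 - 9611 + 2*1885129)) = √(-3694727 + (43 + 2588282117 - 9611 + 3770258)) = √(-3694727 + 2592042807) = √2588348080 = 4*√161771755 ≈ 50876.)
1/k = 1/(4*√161771755) = √161771755/647087020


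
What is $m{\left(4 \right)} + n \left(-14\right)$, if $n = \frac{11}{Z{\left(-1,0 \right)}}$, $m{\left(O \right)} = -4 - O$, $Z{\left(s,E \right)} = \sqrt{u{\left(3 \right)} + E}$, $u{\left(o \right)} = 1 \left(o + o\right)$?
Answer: $-8 - \frac{77 \sqrt{6}}{3} \approx -70.87$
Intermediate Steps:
$u{\left(o \right)} = 2 o$ ($u{\left(o \right)} = 1 \cdot 2 o = 2 o$)
$Z{\left(s,E \right)} = \sqrt{6 + E}$ ($Z{\left(s,E \right)} = \sqrt{2 \cdot 3 + E} = \sqrt{6 + E}$)
$n = \frac{11 \sqrt{6}}{6}$ ($n = \frac{11}{\sqrt{6 + 0}} = \frac{11}{\sqrt{6}} = 11 \frac{\sqrt{6}}{6} = \frac{11 \sqrt{6}}{6} \approx 4.4907$)
$m{\left(4 \right)} + n \left(-14\right) = \left(-4 - 4\right) + \frac{11 \sqrt{6}}{6} \left(-14\right) = \left(-4 - 4\right) - \frac{77 \sqrt{6}}{3} = -8 - \frac{77 \sqrt{6}}{3}$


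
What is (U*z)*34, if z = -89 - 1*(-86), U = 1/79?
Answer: -102/79 ≈ -1.2911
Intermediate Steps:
U = 1/79 ≈ 0.012658
z = -3 (z = -89 + 86 = -3)
(U*z)*34 = ((1/79)*(-3))*34 = -3/79*34 = -102/79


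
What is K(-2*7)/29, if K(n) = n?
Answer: -14/29 ≈ -0.48276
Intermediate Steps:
K(-2*7)/29 = -2*7/29 = -14*1/29 = -14/29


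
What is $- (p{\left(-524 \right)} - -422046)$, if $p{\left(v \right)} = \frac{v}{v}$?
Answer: $-422047$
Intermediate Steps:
$p{\left(v \right)} = 1$
$- (p{\left(-524 \right)} - -422046) = - (1 - -422046) = - (1 + 422046) = \left(-1\right) 422047 = -422047$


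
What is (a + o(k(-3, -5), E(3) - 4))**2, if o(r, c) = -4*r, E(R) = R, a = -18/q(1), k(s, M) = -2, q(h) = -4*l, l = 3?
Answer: 361/4 ≈ 90.250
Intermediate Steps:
q(h) = -12 (q(h) = -4*3 = -12)
a = 3/2 (a = -18/(-12) = -18*(-1/12) = 3/2 ≈ 1.5000)
(a + o(k(-3, -5), E(3) - 4))**2 = (3/2 - 4*(-2))**2 = (3/2 + 8)**2 = (19/2)**2 = 361/4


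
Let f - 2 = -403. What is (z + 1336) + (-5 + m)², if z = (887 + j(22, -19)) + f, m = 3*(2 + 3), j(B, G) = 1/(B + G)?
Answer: 5767/3 ≈ 1922.3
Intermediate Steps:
f = -401 (f = 2 - 403 = -401)
m = 15 (m = 3*5 = 15)
z = 1459/3 (z = (887 + 1/(22 - 19)) - 401 = (887 + 1/3) - 401 = (887 + ⅓) - 401 = 2662/3 - 401 = 1459/3 ≈ 486.33)
(z + 1336) + (-5 + m)² = (1459/3 + 1336) + (-5 + 15)² = 5467/3 + 10² = 5467/3 + 100 = 5767/3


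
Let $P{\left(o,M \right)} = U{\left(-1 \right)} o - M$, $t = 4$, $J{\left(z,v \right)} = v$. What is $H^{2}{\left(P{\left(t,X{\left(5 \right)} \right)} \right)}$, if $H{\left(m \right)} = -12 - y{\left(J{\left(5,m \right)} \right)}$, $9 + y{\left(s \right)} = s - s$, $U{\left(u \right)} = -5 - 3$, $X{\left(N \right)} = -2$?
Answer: $9$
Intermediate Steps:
$U{\left(u \right)} = -8$ ($U{\left(u \right)} = -5 - 3 = -8$)
$y{\left(s \right)} = -9$ ($y{\left(s \right)} = -9 + \left(s - s\right) = -9 + 0 = -9$)
$P{\left(o,M \right)} = - M - 8 o$ ($P{\left(o,M \right)} = - 8 o - M = - M - 8 o$)
$H{\left(m \right)} = -3$ ($H{\left(m \right)} = -12 - -9 = -12 + 9 = -3$)
$H^{2}{\left(P{\left(t,X{\left(5 \right)} \right)} \right)} = \left(-3\right)^{2} = 9$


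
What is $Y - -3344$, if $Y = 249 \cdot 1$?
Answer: $3593$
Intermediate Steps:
$Y = 249$
$Y - -3344 = 249 - -3344 = 249 + 3344 = 3593$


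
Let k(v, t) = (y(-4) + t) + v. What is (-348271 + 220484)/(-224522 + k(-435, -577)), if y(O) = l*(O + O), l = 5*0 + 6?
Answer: 127787/225582 ≈ 0.56648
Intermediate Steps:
l = 6 (l = 0 + 6 = 6)
y(O) = 12*O (y(O) = 6*(O + O) = 6*(2*O) = 12*O)
k(v, t) = -48 + t + v (k(v, t) = (12*(-4) + t) + v = (-48 + t) + v = -48 + t + v)
(-348271 + 220484)/(-224522 + k(-435, -577)) = (-348271 + 220484)/(-224522 + (-48 - 577 - 435)) = -127787/(-224522 - 1060) = -127787/(-225582) = -127787*(-1/225582) = 127787/225582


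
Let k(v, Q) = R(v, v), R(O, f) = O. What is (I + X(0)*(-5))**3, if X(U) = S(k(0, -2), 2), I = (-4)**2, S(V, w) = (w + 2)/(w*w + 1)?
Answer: 1728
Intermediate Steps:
k(v, Q) = v
S(V, w) = (2 + w)/(1 + w**2) (S(V, w) = (2 + w)/(w**2 + 1) = (2 + w)/(1 + w**2))
I = 16
X(U) = 4/5 (X(U) = (2 + 2)/(1 + 2**2) = 4/(1 + 4) = 4/5)
(I + X(0)*(-5))**3 = (16 + (4/5)*(-5))**3 = (16 - 4)**3 = 12**3 = 1728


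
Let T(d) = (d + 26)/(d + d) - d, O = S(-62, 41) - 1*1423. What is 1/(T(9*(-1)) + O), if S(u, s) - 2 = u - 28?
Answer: -18/27053 ≈ -0.00066536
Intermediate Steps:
S(u, s) = -26 + u (S(u, s) = 2 + (u - 28) = 2 + (-28 + u) = -26 + u)
O = -1511 (O = (-26 - 62) - 1*1423 = -88 - 1423 = -1511)
T(d) = -d + (26 + d)/(2*d) (T(d) = (26 + d)/((2*d)) - d = (26 + d)*(1/(2*d)) - d = (26 + d)/(2*d) - d = -d + (26 + d)/(2*d))
1/(T(9*(-1)) + O) = 1/((½ - 9*(-1) + 13/((9*(-1)))) - 1511) = 1/((½ - 1*(-9) + 13/(-9)) - 1511) = 1/((½ + 9 + 13*(-⅑)) - 1511) = 1/((½ + 9 - 13/9) - 1511) = 1/(145/18 - 1511) = 1/(-27053/18) = -18/27053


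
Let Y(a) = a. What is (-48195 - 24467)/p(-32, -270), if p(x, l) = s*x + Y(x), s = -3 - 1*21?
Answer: -36331/368 ≈ -98.726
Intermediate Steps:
s = -24 (s = -3 - 21 = -24)
p(x, l) = -23*x (p(x, l) = -24*x + x = -23*x)
(-48195 - 24467)/p(-32, -270) = (-48195 - 24467)/((-23*(-32))) = -72662/736 = -72662*1/736 = -36331/368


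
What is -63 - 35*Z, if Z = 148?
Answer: -5243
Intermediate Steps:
-63 - 35*Z = -63 - 35*148 = -63 - 5180 = -5243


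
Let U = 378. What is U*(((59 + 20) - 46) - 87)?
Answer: -20412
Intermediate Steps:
U*(((59 + 20) - 46) - 87) = 378*(((59 + 20) - 46) - 87) = 378*((79 - 46) - 87) = 378*(33 - 87) = 378*(-54) = -20412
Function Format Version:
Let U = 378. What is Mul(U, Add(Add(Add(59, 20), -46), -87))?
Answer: -20412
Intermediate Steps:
Mul(U, Add(Add(Add(59, 20), -46), -87)) = Mul(378, Add(Add(Add(59, 20), -46), -87)) = Mul(378, Add(Add(79, -46), -87)) = Mul(378, Add(33, -87)) = Mul(378, -54) = -20412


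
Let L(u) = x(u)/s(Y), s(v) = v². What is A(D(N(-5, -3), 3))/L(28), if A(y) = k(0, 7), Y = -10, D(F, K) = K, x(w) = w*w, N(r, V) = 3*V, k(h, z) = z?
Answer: 25/28 ≈ 0.89286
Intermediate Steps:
x(w) = w²
A(y) = 7
L(u) = u²/100 (L(u) = u²/((-10)²) = u²/100)
A(D(N(-5, -3), 3))/L(28) = 7/(((1/100)*28²)) = 7/(((1/100)*784)) = 7/(196/25) = 7*(25/196) = 25/28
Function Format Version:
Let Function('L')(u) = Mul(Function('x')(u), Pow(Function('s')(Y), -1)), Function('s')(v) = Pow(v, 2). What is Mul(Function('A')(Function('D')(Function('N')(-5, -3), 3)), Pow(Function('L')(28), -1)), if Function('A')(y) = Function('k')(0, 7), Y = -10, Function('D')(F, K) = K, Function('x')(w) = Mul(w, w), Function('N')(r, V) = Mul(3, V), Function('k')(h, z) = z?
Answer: Rational(25, 28) ≈ 0.89286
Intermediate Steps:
Function('x')(w) = Pow(w, 2)
Function('A')(y) = 7
Function('L')(u) = Mul(Rational(1, 100), Pow(u, 2)) (Function('L')(u) = Mul(Pow(u, 2), Pow(Pow(-10, 2), -1)) = Mul(Pow(u, 2), Pow(100, -1)) = Mul(Pow(u, 2), Rational(1, 100)) = Mul(Rational(1, 100), Pow(u, 2)))
Mul(Function('A')(Function('D')(Function('N')(-5, -3), 3)), Pow(Function('L')(28), -1)) = Mul(7, Pow(Mul(Rational(1, 100), Pow(28, 2)), -1)) = Mul(7, Pow(Mul(Rational(1, 100), 784), -1)) = Mul(7, Pow(Rational(196, 25), -1)) = Mul(7, Rational(25, 196)) = Rational(25, 28)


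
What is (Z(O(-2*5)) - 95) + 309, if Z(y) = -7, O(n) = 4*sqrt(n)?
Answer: 207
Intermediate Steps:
(Z(O(-2*5)) - 95) + 309 = (-7 - 95) + 309 = -102 + 309 = 207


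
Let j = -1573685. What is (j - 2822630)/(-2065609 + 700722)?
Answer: 4396315/1364887 ≈ 3.2210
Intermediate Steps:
(j - 2822630)/(-2065609 + 700722) = (-1573685 - 2822630)/(-2065609 + 700722) = -4396315/(-1364887) = -4396315*(-1/1364887) = 4396315/1364887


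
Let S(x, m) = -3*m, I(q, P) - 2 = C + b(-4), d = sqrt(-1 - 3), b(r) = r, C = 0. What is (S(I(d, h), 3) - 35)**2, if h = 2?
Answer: 1936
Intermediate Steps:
d = 2*I (d = sqrt(-4) = 2*I ≈ 2.0*I)
I(q, P) = -2 (I(q, P) = 2 + (0 - 4) = 2 - 4 = -2)
(S(I(d, h), 3) - 35)**2 = (-3*3 - 35)**2 = (-9 - 35)**2 = (-44)**2 = 1936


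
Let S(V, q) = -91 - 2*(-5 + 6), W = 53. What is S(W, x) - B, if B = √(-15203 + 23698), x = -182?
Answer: -93 - √8495 ≈ -185.17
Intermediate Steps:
S(V, q) = -93 (S(V, q) = -91 - 2 = -93)
B = √8495 ≈ 92.168
S(W, x) - B = -93 - √8495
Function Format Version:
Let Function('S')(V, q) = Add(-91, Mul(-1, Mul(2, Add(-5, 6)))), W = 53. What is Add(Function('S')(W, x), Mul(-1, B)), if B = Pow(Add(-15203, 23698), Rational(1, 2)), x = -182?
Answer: Add(-93, Mul(-1, Pow(8495, Rational(1, 2)))) ≈ -185.17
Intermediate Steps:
Function('S')(V, q) = -93 (Function('S')(V, q) = Add(-91, Mul(-1, Mul(2, 1))) = Add(-91, Mul(-1, 2)) = Add(-91, -2) = -93)
B = Pow(8495, Rational(1, 2)) ≈ 92.168
Add(Function('S')(W, x), Mul(-1, B)) = Add(-93, Mul(-1, Pow(8495, Rational(1, 2))))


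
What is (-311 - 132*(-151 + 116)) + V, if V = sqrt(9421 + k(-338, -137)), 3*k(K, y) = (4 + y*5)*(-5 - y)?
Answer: 4309 + I*sqrt(20543) ≈ 4309.0 + 143.33*I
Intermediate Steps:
k(K, y) = (-5 - y)*(4 + 5*y)/3 (k(K, y) = ((4 + y*5)*(-5 - y))/3 = ((4 + 5*y)*(-5 - y))/3 = ((-5 - y)*(4 + 5*y))/3 = (-5 - y)*(4 + 5*y)/3)
V = I*sqrt(20543) (V = sqrt(9421 + (-20/3 - 29/3*(-137) - 5/3*(-137)**2)) = sqrt(9421 + (-20/3 + 3973/3 - 5/3*18769)) = sqrt(9421 + (-20/3 + 3973/3 - 93845/3)) = sqrt(9421 - 29964) = sqrt(-20543) = I*sqrt(20543) ≈ 143.33*I)
(-311 - 132*(-151 + 116)) + V = (-311 - 132*(-151 + 116)) + I*sqrt(20543) = (-311 - 132*(-35)) + I*sqrt(20543) = (-311 + 4620) + I*sqrt(20543) = 4309 + I*sqrt(20543)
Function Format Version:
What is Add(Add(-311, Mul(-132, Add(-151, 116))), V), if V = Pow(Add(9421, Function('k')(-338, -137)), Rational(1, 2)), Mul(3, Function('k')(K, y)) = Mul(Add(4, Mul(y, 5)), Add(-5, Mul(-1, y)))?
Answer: Add(4309, Mul(I, Pow(20543, Rational(1, 2)))) ≈ Add(4309.0, Mul(143.33, I))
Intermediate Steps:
Function('k')(K, y) = Mul(Rational(1, 3), Add(-5, Mul(-1, y)), Add(4, Mul(5, y))) (Function('k')(K, y) = Mul(Rational(1, 3), Mul(Add(4, Mul(y, 5)), Add(-5, Mul(-1, y)))) = Mul(Rational(1, 3), Mul(Add(4, Mul(5, y)), Add(-5, Mul(-1, y)))) = Mul(Rational(1, 3), Mul(Add(-5, Mul(-1, y)), Add(4, Mul(5, y)))) = Mul(Rational(1, 3), Add(-5, Mul(-1, y)), Add(4, Mul(5, y))))
V = Mul(I, Pow(20543, Rational(1, 2))) (V = Pow(Add(9421, Add(Rational(-20, 3), Mul(Rational(-29, 3), -137), Mul(Rational(-5, 3), Pow(-137, 2)))), Rational(1, 2)) = Pow(Add(9421, Add(Rational(-20, 3), Rational(3973, 3), Mul(Rational(-5, 3), 18769))), Rational(1, 2)) = Pow(Add(9421, Add(Rational(-20, 3), Rational(3973, 3), Rational(-93845, 3))), Rational(1, 2)) = Pow(Add(9421, -29964), Rational(1, 2)) = Pow(-20543, Rational(1, 2)) = Mul(I, Pow(20543, Rational(1, 2))) ≈ Mul(143.33, I))
Add(Add(-311, Mul(-132, Add(-151, 116))), V) = Add(Add(-311, Mul(-132, Add(-151, 116))), Mul(I, Pow(20543, Rational(1, 2)))) = Add(Add(-311, Mul(-132, -35)), Mul(I, Pow(20543, Rational(1, 2)))) = Add(Add(-311, 4620), Mul(I, Pow(20543, Rational(1, 2)))) = Add(4309, Mul(I, Pow(20543, Rational(1, 2))))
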